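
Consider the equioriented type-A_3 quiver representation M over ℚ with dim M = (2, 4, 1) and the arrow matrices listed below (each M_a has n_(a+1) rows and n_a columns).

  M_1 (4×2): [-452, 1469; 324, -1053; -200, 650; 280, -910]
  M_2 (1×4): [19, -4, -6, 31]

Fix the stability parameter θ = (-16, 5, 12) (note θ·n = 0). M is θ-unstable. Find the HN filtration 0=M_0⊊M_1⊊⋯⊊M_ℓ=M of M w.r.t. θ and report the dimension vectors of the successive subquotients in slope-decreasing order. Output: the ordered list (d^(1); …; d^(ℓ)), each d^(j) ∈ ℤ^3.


Via rank(M_{q-1}∘⋯∘M_p): M ≅ I[1,1], I[1,3], I[2,2]^3.
μ_θ-semistable layers: μ^(1)=12; μ^(2)=5; μ^(3)=-16

((0, 0, 1); (0, 4, 0); (2, 0, 0))


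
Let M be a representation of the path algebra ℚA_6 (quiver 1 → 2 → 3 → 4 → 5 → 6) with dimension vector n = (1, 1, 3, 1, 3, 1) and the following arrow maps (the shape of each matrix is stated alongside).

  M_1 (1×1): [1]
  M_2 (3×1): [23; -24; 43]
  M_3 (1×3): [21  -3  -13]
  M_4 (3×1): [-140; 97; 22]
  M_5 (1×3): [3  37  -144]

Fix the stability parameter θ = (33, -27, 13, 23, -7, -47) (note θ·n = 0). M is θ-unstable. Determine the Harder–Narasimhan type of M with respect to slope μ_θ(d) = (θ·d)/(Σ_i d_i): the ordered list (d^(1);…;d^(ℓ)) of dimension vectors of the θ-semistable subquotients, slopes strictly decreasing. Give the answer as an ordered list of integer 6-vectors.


Interval decomposition of M: I[1,6], I[3,3]^2, I[5,5]^2.
HN type (ℓ=3): μ^(1)=13; μ^(2)=-2; μ^(3)=-7

((0, 0, 2, 0, 0, 0); (1, 1, 1, 1, 1, 1); (0, 0, 0, 0, 2, 0))


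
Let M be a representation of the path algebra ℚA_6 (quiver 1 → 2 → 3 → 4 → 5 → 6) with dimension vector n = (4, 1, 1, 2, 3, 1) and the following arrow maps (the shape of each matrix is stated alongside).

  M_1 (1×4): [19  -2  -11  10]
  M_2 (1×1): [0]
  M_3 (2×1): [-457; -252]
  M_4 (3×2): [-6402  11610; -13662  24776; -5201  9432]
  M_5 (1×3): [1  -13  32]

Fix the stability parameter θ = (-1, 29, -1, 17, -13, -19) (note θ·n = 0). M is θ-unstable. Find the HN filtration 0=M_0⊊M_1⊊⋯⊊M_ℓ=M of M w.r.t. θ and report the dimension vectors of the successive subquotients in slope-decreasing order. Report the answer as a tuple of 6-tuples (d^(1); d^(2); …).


Barcode: M ≅ I[1,1]^3, I[1,2], I[3,6], I[4,5], I[5,5]. HN layers by μ_θ (5 steps, strictly decreasing):
  μ^(1)=29; μ^(2)=2; μ^(3)=-1; μ^(4)=-4; μ^(5)=-13

((0, 1, 0, 0, 0, 0); (0, 0, 0, 1, 1, 0); (4, 0, 0, 0, 0, 0); (0, 0, 1, 1, 1, 1); (0, 0, 0, 0, 1, 0))


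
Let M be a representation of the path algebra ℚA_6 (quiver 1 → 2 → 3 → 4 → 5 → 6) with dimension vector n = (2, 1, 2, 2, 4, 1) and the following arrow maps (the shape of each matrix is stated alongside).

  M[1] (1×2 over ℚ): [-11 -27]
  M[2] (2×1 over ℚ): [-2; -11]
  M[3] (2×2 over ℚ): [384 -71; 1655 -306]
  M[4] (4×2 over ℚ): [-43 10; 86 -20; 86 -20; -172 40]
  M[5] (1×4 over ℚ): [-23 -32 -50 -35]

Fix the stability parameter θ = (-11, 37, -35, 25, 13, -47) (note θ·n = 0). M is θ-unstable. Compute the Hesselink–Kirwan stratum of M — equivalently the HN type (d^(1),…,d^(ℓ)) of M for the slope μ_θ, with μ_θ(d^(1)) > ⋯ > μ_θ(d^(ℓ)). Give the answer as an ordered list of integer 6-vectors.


Interval decomposition of M: I[1,1], I[1,6], I[3,4], I[5,5]^3.
HN type (ℓ=5): μ^(1)=25; μ^(2)=13; μ^(3)=-7/5; μ^(4)=-11; μ^(5)=-35

((0, 0, 0, 1, 0, 0); (0, 0, 0, 0, 3, 0); (0, 1, 1, 1, 1, 1); (2, 0, 0, 0, 0, 0); (0, 0, 1, 0, 0, 0))


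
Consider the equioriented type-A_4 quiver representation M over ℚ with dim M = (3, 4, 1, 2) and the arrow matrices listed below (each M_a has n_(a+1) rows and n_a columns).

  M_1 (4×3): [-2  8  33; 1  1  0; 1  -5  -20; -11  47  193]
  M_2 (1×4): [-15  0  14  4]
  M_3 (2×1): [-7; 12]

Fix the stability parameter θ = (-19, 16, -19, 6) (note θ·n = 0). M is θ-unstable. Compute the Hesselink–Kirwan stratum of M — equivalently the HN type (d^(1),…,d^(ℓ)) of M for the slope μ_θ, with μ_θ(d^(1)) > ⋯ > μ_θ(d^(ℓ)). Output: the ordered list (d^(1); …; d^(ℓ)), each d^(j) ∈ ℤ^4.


Interval decomposition of M: I[1,2]^2, I[1,4], I[2,2], I[4,4].
HN type (ℓ=4): μ^(1)=16; μ^(2)=6; μ^(3)=-3/2; μ^(4)=-19

((0, 3, 0, 0); (0, 0, 0, 2); (0, 1, 1, 0); (3, 0, 0, 0))


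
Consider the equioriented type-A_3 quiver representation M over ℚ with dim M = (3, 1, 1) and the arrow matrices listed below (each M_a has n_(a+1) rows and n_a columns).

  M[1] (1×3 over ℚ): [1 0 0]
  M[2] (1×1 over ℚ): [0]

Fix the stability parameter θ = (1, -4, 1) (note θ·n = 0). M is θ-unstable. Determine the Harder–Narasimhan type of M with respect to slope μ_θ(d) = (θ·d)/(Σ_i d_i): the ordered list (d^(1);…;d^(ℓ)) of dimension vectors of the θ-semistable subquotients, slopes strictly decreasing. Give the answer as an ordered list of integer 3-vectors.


Via rank(M_{q-1}∘⋯∘M_p): M ≅ I[1,1]^2, I[1,2], I[3,3].
μ_θ-semistable layers: μ^(1)=1; μ^(2)=-3/2

((2, 0, 1); (1, 1, 0))


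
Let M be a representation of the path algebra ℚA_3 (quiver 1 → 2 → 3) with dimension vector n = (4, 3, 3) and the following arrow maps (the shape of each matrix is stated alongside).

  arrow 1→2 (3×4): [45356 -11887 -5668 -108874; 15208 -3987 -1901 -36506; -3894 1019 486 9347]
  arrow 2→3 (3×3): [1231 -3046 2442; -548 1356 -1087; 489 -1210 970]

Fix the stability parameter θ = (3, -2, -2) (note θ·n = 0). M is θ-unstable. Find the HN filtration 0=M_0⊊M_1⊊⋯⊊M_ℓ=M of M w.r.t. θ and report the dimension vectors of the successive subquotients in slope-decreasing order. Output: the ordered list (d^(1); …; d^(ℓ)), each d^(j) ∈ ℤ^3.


Interval decomposition of M: I[1,1], I[1,2], I[1,3]^2, I[3,3].
HN type (ℓ=4): μ^(1)=3; μ^(2)=1/2; μ^(3)=-1/3; μ^(4)=-2

((1, 0, 0); (1, 1, 0); (2, 2, 2); (0, 0, 1))


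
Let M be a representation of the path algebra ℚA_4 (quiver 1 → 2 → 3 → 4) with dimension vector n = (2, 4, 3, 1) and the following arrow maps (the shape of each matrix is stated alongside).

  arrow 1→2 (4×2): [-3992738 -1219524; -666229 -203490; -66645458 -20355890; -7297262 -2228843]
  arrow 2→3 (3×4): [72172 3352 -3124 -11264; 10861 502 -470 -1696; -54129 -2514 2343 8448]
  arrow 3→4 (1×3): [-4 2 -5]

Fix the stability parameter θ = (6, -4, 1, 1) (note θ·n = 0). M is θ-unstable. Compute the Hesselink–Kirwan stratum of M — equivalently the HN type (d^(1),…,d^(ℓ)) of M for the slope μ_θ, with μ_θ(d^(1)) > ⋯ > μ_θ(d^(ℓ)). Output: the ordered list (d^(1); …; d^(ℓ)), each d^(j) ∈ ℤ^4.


Barcode: M ≅ I[1,2], I[1,4], I[2,2], I[2,3], I[3,3]. HN layers by μ_θ (2 steps, strictly decreasing):
  μ^(1)=1; μ^(2)=-4

((2, 2, 3, 1); (0, 2, 0, 0))


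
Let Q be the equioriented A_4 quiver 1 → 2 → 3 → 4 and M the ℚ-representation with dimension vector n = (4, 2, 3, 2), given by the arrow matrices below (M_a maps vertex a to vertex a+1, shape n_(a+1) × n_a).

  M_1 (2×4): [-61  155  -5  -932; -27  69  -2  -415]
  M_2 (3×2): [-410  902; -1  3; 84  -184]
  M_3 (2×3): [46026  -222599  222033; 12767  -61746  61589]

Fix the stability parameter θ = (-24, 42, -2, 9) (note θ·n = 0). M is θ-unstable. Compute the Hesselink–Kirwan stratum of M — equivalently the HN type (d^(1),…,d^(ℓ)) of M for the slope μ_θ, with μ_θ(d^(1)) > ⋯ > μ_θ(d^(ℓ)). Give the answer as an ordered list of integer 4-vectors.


Barcode: M ≅ I[1,1]^2, I[1,4]^2, I[3,3]. HN layers by μ_θ (3 steps, strictly decreasing):
  μ^(1)=49/3; μ^(2)=-2; μ^(3)=-24

((0, 2, 2, 2); (0, 0, 1, 0); (4, 0, 0, 0))


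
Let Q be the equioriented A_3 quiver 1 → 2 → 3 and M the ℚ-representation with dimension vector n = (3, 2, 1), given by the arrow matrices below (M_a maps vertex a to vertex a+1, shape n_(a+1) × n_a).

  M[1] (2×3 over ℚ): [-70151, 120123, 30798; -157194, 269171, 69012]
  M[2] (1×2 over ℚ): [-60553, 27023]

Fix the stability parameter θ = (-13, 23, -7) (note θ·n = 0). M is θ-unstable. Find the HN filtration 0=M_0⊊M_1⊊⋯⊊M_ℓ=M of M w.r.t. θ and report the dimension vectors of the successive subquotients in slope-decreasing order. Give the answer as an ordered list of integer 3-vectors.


Interval decomposition of M: I[1,1], I[1,2], I[1,3].
HN type (ℓ=3): μ^(1)=23; μ^(2)=8; μ^(3)=-13

((0, 1, 0); (0, 1, 1); (3, 0, 0))


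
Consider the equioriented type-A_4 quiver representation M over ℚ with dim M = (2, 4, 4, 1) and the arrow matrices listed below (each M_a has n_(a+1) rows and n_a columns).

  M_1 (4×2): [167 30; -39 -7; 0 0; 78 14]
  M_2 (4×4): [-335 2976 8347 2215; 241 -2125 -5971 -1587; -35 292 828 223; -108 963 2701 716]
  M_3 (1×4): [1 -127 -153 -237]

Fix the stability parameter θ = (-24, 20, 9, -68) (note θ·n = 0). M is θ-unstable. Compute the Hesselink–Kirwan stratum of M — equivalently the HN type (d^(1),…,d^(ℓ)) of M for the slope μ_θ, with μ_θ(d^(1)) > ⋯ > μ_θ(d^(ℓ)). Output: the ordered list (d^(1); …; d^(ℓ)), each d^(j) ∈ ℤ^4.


Via rank(M_{q-1}∘⋯∘M_p): M ≅ I[1,3], I[1,4], I[2,3]^2.
μ_θ-semistable layers: μ^(1)=29/2; μ^(2)=-13; μ^(3)=-24

((0, 3, 3, 0); (0, 1, 1, 1); (2, 0, 0, 0))


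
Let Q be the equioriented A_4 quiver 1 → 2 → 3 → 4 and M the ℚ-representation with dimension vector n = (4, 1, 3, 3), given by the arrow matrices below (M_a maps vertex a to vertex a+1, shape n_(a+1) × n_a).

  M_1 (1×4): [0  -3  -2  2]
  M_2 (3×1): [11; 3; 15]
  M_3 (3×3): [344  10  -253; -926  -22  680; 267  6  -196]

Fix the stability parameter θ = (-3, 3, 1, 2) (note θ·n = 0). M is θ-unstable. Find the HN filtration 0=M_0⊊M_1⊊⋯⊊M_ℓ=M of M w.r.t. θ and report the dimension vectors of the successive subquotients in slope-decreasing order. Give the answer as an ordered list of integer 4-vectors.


Via rank(M_{q-1}∘⋯∘M_p): M ≅ I[1,1]^3, I[1,4], I[3,4]^2.
μ_θ-semistable layers: μ^(1)=2; μ^(2)=1; μ^(3)=-3

((0, 1, 1, 3); (0, 0, 2, 0); (4, 0, 0, 0))


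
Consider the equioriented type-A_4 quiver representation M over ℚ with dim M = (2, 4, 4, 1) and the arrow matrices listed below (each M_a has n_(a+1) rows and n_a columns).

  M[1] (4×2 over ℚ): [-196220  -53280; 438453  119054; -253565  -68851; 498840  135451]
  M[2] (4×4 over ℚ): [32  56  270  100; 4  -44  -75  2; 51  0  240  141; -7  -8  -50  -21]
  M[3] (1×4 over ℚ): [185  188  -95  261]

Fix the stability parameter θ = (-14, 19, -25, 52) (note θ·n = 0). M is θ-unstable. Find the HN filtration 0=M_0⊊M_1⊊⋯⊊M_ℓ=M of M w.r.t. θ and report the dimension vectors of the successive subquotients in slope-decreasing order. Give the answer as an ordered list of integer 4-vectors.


Via rank(M_{q-1}∘⋯∘M_p): M ≅ I[1,3]^2, I[2,2]^2, I[3,3], I[3,4].
μ_θ-semistable layers: μ^(1)=52; μ^(2)=19; μ^(3)=-3; μ^(4)=-14; μ^(5)=-25

((0, 0, 0, 1); (0, 2, 0, 0); (0, 2, 2, 0); (2, 0, 0, 0); (0, 0, 2, 0))


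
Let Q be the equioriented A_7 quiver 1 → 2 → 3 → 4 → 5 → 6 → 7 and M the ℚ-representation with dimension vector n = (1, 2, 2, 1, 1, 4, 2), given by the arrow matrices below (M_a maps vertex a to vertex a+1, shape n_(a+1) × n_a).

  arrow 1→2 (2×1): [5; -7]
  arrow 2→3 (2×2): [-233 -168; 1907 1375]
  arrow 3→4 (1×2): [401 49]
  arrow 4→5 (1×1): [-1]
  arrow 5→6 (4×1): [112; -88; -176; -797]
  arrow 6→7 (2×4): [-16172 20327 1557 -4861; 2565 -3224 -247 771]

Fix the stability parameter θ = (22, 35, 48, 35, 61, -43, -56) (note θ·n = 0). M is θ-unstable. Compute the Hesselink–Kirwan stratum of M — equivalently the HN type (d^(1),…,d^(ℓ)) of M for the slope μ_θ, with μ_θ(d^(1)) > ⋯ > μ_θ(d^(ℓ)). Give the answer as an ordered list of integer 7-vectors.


Interval decomposition of M: I[1,7], I[2,3], I[6,6]^2, I[6,7].
HN type (ℓ=5): μ^(1)=48; μ^(2)=35; μ^(3)=102/7; μ^(4)=-43; μ^(5)=-99/2

((0, 0, 1, 0, 0, 0, 0); (0, 1, 0, 0, 0, 0, 0); (1, 1, 1, 1, 1, 1, 1); (0, 0, 0, 0, 0, 2, 0); (0, 0, 0, 0, 0, 1, 1))


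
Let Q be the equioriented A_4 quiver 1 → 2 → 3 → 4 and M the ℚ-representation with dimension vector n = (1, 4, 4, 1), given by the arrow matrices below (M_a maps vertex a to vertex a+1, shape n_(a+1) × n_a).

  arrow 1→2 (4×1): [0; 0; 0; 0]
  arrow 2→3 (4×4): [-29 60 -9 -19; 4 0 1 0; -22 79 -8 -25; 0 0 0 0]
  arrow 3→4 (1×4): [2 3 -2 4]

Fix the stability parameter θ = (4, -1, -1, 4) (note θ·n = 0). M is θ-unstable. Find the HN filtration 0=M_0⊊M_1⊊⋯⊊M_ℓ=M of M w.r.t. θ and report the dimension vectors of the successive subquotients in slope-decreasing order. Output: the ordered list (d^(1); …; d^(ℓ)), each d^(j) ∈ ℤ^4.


Interval decomposition of M: I[1,1], I[2,2], I[2,3]^2, I[2,4], I[3,3].
HN type (ℓ=2): μ^(1)=4; μ^(2)=-1

((1, 0, 0, 1); (0, 4, 4, 0))


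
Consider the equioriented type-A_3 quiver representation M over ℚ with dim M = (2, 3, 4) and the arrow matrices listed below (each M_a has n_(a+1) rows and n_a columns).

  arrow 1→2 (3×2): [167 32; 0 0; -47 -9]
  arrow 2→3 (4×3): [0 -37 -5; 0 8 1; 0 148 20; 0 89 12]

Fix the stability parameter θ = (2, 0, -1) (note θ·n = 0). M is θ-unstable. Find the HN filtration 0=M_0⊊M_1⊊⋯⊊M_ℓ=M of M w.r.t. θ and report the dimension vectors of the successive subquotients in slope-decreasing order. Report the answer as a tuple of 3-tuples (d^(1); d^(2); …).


Interval decomposition of M: I[1,2], I[1,3], I[2,3], I[3,3]^2.
HN type (ℓ=4): μ^(1)=1; μ^(2)=1/3; μ^(3)=-1/2; μ^(4)=-1

((1, 1, 0); (1, 1, 1); (0, 1, 1); (0, 0, 2))


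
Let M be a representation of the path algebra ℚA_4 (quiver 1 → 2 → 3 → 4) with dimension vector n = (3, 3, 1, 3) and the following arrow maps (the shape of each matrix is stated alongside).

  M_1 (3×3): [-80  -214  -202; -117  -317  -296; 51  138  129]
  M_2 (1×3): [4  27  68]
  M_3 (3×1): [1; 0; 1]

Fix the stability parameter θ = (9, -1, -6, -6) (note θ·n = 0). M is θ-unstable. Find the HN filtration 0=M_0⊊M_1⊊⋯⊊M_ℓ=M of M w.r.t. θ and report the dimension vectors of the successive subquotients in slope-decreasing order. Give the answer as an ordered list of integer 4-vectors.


Barcode: M ≅ I[1,1], I[1,2], I[1,4], I[2,2], I[4,4]^2. HN layers by μ_θ (4 steps, strictly decreasing):
  μ^(1)=9; μ^(2)=4; μ^(3)=-1; μ^(4)=-6

((1, 0, 0, 0); (1, 1, 0, 0); (1, 2, 1, 1); (0, 0, 0, 2))


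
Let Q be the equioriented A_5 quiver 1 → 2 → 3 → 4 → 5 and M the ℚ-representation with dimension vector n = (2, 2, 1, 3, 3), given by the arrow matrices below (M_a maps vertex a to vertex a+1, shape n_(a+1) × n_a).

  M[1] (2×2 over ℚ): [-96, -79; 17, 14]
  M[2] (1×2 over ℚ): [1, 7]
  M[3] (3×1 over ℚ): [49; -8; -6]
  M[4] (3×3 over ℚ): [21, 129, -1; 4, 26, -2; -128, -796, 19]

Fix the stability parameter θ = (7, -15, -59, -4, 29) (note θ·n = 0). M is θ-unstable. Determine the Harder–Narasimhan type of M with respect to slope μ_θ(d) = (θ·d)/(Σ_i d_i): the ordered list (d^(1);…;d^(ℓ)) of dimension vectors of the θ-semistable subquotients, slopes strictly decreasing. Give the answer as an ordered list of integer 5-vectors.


Barcode: M ≅ I[1,2], I[1,5], I[4,5]^2. HN layers by μ_θ (3 steps, strictly decreasing):
  μ^(1)=29; μ^(2)=-4; μ^(3)=-67/3

((0, 0, 0, 0, 3); (1, 1, 0, 3, 0); (1, 1, 1, 0, 0))


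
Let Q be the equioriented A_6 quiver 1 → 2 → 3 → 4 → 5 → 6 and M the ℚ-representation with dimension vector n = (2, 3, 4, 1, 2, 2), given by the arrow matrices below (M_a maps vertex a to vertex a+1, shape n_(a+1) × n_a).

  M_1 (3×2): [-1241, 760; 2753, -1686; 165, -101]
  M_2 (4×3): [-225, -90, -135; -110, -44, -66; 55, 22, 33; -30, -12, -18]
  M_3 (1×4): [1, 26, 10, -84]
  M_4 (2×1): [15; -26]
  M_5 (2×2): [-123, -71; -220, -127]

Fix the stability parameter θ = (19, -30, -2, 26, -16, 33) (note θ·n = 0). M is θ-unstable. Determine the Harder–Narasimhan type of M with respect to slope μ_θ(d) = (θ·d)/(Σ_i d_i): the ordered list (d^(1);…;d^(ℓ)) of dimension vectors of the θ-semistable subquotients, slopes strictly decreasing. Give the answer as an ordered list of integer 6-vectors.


Via rank(M_{q-1}∘⋯∘M_p): M ≅ I[1,2], I[1,6], I[2,2], I[3,3]^3, I[5,6].
μ_θ-semistable layers: μ^(1)=33; μ^(2)=5; μ^(3)=-2; μ^(4)=-11/2; μ^(5)=-16; μ^(6)=-30

((0, 0, 0, 0, 0, 2); (0, 0, 0, 1, 1, 0); (0, 0, 4, 0, 0, 0); (2, 2, 0, 0, 0, 0); (0, 0, 0, 0, 1, 0); (0, 1, 0, 0, 0, 0))


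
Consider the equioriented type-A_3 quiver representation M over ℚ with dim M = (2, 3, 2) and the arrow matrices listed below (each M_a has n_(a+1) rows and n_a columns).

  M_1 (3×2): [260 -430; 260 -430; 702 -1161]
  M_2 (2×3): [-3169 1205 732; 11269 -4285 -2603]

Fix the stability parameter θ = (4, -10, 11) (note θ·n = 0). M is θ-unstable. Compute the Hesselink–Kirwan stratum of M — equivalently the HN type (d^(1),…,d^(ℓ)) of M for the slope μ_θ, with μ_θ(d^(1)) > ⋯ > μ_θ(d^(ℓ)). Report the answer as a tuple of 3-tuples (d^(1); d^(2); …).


Barcode: M ≅ I[1,1], I[1,3], I[2,2], I[2,3]. HN layers by μ_θ (4 steps, strictly decreasing):
  μ^(1)=11; μ^(2)=4; μ^(3)=-3; μ^(4)=-10

((0, 0, 2); (1, 0, 0); (1, 1, 0); (0, 2, 0))


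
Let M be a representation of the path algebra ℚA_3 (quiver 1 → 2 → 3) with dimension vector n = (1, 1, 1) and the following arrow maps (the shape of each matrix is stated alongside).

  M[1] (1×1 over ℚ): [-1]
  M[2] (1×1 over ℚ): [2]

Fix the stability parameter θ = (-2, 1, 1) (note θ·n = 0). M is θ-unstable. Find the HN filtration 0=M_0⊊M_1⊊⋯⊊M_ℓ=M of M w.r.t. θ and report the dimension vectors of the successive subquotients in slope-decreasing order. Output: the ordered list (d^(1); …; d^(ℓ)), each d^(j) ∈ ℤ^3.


Interval decomposition of M: I[1,3].
HN type (ℓ=2): μ^(1)=1; μ^(2)=-2

((0, 1, 1); (1, 0, 0))


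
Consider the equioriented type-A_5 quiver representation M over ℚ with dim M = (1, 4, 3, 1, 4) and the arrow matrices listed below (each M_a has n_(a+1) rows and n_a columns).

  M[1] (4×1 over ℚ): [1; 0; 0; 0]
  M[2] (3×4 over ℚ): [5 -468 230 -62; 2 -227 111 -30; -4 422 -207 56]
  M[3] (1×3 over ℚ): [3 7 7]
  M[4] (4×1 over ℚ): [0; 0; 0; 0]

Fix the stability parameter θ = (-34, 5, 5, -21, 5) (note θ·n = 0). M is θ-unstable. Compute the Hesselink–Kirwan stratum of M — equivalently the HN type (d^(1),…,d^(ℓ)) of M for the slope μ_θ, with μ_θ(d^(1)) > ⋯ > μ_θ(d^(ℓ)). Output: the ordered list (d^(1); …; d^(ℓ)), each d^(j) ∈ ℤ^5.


Barcode: M ≅ I[1,4], I[2,2], I[2,3]^2, I[5,5]^4. HN layers by μ_θ (3 steps, strictly decreasing):
  μ^(1)=5; μ^(2)=-11/3; μ^(3)=-34

((0, 3, 2, 0, 4); (0, 1, 1, 1, 0); (1, 0, 0, 0, 0))


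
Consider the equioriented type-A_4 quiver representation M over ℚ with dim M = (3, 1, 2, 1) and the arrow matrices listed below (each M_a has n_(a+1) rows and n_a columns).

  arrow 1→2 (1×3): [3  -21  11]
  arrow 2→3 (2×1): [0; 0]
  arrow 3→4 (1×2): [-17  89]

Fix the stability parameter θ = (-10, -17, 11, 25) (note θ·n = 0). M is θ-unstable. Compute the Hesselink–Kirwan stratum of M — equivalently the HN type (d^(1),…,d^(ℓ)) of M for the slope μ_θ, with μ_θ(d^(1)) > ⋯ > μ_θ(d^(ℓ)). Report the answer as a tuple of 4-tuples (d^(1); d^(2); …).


Barcode: M ≅ I[1,1]^2, I[1,2], I[3,3], I[3,4]. HN layers by μ_θ (4 steps, strictly decreasing):
  μ^(1)=25; μ^(2)=11; μ^(3)=-10; μ^(4)=-27/2

((0, 0, 0, 1); (0, 0, 2, 0); (2, 0, 0, 0); (1, 1, 0, 0))


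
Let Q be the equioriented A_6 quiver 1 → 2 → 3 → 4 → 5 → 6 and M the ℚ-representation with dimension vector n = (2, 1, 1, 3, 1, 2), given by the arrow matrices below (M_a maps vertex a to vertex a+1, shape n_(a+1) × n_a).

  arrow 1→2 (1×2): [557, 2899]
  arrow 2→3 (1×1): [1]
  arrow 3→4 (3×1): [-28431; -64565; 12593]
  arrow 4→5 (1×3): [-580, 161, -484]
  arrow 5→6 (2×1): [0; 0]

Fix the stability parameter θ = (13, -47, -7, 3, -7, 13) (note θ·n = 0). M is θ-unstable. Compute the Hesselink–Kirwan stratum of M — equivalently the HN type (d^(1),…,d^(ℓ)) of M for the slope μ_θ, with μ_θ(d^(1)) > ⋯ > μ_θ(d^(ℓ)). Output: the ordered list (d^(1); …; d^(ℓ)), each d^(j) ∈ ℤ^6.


Interval decomposition of M: I[1,1], I[1,5], I[4,4]^2, I[6,6]^2.
HN type (ℓ=5): μ^(1)=13; μ^(2)=3; μ^(3)=-2; μ^(4)=-7; μ^(5)=-17

((1, 0, 0, 0, 0, 2); (0, 0, 0, 2, 0, 0); (0, 0, 0, 1, 1, 0); (0, 0, 1, 0, 0, 0); (1, 1, 0, 0, 0, 0))


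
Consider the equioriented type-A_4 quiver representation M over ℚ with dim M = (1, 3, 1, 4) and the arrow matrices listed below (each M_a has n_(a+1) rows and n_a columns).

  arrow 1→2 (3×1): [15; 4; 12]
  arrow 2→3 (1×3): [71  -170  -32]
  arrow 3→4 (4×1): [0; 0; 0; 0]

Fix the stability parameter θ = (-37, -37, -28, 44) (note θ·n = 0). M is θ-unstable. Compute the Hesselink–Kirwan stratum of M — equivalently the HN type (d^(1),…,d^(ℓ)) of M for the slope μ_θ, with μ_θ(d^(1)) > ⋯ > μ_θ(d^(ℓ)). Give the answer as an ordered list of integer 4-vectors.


Barcode: M ≅ I[1,3], I[2,2]^2, I[4,4]^4. HN layers by μ_θ (3 steps, strictly decreasing):
  μ^(1)=44; μ^(2)=-28; μ^(3)=-37

((0, 0, 0, 4); (0, 0, 1, 0); (1, 3, 0, 0))


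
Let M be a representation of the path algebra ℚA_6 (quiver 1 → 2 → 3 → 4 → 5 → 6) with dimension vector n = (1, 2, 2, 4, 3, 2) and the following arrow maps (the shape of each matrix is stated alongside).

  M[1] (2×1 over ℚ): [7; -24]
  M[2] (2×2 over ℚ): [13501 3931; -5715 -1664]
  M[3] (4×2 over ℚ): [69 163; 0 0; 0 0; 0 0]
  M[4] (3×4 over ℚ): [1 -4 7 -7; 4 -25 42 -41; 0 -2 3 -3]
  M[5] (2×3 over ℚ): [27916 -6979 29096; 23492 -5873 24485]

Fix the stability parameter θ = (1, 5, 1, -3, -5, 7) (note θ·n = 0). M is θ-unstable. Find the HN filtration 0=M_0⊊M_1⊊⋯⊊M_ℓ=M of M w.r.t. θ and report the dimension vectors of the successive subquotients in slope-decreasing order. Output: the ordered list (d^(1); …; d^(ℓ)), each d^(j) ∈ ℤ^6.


Via rank(M_{q-1}∘⋯∘M_p): M ≅ I[1,3], I[2,5], I[4,4], I[4,6]^2.
μ_θ-semistable layers: μ^(1)=7; μ^(2)=3; μ^(3)=1; μ^(4)=-1/2; μ^(5)=-3; μ^(6)=-4

((0, 0, 0, 0, 0, 2); (0, 1, 1, 0, 0, 0); (1, 0, 0, 0, 0, 0); (0, 1, 1, 1, 1, 0); (0, 0, 0, 1, 0, 0); (0, 0, 0, 2, 2, 0))


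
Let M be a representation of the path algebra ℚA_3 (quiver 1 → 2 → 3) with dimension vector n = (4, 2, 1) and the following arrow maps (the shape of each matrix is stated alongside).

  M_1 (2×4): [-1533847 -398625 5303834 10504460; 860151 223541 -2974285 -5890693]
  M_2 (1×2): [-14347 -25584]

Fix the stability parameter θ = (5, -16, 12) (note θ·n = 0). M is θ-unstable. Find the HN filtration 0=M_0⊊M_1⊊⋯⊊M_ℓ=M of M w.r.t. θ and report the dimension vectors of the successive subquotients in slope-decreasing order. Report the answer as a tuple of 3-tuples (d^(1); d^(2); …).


Via rank(M_{q-1}∘⋯∘M_p): M ≅ I[1,1]^2, I[1,2], I[1,3].
μ_θ-semistable layers: μ^(1)=12; μ^(2)=5; μ^(3)=-11/2

((0, 0, 1); (2, 0, 0); (2, 2, 0))


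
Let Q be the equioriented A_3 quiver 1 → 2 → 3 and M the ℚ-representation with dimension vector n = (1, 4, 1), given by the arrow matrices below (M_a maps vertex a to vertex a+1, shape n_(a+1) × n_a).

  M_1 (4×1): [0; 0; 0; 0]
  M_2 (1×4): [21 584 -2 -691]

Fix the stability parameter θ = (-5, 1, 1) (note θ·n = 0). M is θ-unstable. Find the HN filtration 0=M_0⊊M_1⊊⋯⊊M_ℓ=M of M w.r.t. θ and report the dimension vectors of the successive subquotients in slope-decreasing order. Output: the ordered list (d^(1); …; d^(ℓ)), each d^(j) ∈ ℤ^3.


Barcode: M ≅ I[1,1], I[2,2]^3, I[2,3]. HN layers by μ_θ (2 steps, strictly decreasing):
  μ^(1)=1; μ^(2)=-5

((0, 4, 1); (1, 0, 0))


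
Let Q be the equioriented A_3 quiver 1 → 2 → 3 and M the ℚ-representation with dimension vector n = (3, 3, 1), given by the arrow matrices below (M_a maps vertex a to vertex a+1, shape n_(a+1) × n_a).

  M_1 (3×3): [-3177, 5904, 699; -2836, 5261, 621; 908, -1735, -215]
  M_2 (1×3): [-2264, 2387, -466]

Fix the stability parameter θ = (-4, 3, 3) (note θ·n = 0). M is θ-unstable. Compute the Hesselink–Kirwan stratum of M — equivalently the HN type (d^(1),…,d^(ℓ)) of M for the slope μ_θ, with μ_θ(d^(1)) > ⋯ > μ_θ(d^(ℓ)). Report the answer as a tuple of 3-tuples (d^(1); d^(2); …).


Via rank(M_{q-1}∘⋯∘M_p): M ≅ I[1,1], I[1,2], I[1,3], I[2,2].
μ_θ-semistable layers: μ^(1)=3; μ^(2)=-4

((0, 3, 1); (3, 0, 0))


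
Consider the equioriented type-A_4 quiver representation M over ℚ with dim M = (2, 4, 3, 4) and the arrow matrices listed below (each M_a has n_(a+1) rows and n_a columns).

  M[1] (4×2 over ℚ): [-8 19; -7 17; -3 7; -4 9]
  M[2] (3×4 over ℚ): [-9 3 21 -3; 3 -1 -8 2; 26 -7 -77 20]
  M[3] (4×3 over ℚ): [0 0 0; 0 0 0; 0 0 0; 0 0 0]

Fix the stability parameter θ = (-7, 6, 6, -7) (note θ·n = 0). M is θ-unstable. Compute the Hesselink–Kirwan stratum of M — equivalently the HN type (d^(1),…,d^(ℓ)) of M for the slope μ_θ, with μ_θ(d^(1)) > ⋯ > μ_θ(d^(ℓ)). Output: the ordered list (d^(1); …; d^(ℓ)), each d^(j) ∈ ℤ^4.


Via rank(M_{q-1}∘⋯∘M_p): M ≅ I[1,2], I[1,3], I[2,3]^2, I[4,4]^4.
μ_θ-semistable layers: μ^(1)=6; μ^(2)=-7

((0, 4, 3, 0); (2, 0, 0, 4))


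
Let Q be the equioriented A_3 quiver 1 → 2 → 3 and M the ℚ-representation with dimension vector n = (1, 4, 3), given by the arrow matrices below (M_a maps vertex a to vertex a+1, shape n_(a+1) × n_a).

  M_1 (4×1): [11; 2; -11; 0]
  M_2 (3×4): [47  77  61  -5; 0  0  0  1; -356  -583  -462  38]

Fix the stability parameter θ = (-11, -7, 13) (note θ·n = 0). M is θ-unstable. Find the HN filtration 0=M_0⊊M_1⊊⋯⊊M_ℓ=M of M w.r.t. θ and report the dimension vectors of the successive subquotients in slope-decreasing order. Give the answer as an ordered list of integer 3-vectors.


Via rank(M_{q-1}∘⋯∘M_p): M ≅ I[1,2], I[2,3]^3.
μ_θ-semistable layers: μ^(1)=13; μ^(2)=-7; μ^(3)=-11

((0, 0, 3); (0, 4, 0); (1, 0, 0))


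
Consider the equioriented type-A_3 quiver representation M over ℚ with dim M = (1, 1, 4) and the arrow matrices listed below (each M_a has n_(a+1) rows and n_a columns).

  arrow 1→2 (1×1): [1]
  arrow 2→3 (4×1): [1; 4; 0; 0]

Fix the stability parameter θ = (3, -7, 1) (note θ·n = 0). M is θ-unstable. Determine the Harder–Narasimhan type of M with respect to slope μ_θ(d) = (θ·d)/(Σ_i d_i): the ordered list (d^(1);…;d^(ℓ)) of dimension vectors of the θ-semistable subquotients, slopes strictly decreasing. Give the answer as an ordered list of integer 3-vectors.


Barcode: M ≅ I[1,3], I[3,3]^3. HN layers by μ_θ (2 steps, strictly decreasing):
  μ^(1)=1; μ^(2)=-2

((0, 0, 4); (1, 1, 0))


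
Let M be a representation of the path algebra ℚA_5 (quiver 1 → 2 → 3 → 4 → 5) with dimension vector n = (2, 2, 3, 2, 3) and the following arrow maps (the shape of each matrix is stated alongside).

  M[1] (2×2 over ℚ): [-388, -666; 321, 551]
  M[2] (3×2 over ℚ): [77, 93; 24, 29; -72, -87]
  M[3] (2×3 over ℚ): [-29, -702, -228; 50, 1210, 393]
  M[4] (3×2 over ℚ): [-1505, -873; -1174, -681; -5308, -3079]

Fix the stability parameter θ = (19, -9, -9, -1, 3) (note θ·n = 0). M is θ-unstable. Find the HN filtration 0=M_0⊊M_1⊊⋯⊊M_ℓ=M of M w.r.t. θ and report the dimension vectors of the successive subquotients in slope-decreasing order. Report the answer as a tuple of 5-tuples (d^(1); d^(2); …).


Via rank(M_{q-1}∘⋯∘M_p): M ≅ I[1,5]^2, I[3,3], I[5,5].
μ_θ-semistable layers: μ^(1)=3; μ^(2)=0; μ^(3)=-9

((0, 0, 0, 0, 3); (2, 2, 2, 2, 0); (0, 0, 1, 0, 0))


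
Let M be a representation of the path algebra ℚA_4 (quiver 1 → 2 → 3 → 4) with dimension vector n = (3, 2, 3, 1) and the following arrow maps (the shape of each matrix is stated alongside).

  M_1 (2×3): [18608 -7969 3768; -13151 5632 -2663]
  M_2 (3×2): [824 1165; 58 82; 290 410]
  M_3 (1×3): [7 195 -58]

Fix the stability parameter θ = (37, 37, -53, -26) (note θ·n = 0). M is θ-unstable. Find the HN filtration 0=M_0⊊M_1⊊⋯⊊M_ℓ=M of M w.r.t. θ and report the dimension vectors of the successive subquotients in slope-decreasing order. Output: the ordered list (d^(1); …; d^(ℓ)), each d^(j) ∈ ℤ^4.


Via rank(M_{q-1}∘⋯∘M_p): M ≅ I[1,1], I[1,3], I[1,4], I[3,3].
μ_θ-semistable layers: μ^(1)=37; μ^(2)=7; μ^(3)=-5/4; μ^(4)=-53

((1, 0, 0, 0); (1, 1, 1, 0); (1, 1, 1, 1); (0, 0, 1, 0))


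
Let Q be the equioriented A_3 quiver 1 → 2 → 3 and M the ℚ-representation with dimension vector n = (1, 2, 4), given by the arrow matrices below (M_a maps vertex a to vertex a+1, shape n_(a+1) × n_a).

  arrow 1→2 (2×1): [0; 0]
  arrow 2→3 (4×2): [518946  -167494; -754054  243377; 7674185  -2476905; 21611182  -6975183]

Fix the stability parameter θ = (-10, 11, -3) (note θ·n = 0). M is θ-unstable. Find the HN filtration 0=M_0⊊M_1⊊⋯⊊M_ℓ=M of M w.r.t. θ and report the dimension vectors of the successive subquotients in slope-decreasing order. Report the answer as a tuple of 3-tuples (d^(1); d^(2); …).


Via rank(M_{q-1}∘⋯∘M_p): M ≅ I[1,1], I[2,3]^2, I[3,3]^2.
μ_θ-semistable layers: μ^(1)=4; μ^(2)=-3; μ^(3)=-10

((0, 2, 2); (0, 0, 2); (1, 0, 0))


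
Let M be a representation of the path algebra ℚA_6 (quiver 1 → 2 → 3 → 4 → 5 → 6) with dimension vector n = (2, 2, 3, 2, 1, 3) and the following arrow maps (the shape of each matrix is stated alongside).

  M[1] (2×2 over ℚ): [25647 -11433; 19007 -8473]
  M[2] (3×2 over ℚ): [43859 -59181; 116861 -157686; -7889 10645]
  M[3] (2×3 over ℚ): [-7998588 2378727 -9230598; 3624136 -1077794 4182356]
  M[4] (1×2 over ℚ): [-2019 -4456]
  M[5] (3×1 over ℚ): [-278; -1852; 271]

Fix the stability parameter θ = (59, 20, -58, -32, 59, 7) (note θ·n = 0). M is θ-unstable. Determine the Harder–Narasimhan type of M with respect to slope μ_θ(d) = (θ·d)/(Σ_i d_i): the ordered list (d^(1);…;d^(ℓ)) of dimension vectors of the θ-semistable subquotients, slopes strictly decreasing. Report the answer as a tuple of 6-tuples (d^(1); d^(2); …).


Barcode: M ≅ I[1,1], I[1,6], I[2,3], I[3,3], I[4,4], I[6,6]^2. HN layers by μ_θ (7 steps, strictly decreasing):
  μ^(1)=59; μ^(2)=33; μ^(3)=7; μ^(4)=-11/4; μ^(5)=-19; μ^(6)=-32; μ^(7)=-58

((1, 0, 0, 0, 0, 0); (0, 0, 0, 0, 1, 1); (0, 0, 0, 0, 0, 2); (1, 1, 1, 1, 0, 0); (0, 1, 1, 0, 0, 0); (0, 0, 0, 1, 0, 0); (0, 0, 1, 0, 0, 0))


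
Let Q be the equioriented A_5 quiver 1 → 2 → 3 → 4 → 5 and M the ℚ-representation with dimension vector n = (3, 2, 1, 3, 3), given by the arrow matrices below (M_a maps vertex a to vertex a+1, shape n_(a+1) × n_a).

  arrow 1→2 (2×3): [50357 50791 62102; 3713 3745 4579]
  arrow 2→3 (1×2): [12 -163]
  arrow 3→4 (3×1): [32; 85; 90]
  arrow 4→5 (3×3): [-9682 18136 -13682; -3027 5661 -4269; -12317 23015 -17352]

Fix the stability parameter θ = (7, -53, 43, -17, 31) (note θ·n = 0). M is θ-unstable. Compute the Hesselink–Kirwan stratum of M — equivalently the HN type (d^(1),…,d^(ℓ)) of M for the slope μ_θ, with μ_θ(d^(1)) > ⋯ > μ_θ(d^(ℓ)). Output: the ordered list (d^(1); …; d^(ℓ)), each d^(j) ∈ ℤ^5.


Via rank(M_{q-1}∘⋯∘M_p): M ≅ I[1,1], I[1,2], I[1,5], I[4,5]^2.
μ_θ-semistable layers: μ^(1)=31; μ^(2)=13; μ^(3)=7; μ^(4)=-17; μ^(5)=-23

((0, 0, 0, 0, 3); (0, 0, 1, 1, 0); (1, 0, 0, 0, 0); (0, 0, 0, 2, 0); (2, 2, 0, 0, 0))


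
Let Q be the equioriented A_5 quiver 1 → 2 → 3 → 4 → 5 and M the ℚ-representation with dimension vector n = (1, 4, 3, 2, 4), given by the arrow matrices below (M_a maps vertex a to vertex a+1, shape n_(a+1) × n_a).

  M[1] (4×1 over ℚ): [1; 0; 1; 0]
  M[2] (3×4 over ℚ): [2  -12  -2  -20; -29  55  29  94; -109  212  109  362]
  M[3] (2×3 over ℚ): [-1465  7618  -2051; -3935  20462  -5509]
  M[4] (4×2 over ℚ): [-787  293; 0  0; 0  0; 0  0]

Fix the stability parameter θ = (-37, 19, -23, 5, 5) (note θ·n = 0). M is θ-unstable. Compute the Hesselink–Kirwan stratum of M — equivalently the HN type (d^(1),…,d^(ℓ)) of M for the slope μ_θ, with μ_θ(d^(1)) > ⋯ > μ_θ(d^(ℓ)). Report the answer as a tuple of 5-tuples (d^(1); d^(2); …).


Barcode: M ≅ I[1,2], I[2,2], I[2,3], I[2,4], I[3,3], I[4,5], I[5,5]^3. HN layers by μ_θ (5 steps, strictly decreasing):
  μ^(1)=19; μ^(2)=5; μ^(3)=-2; μ^(4)=-23; μ^(5)=-37

((0, 2, 0, 0, 0); (0, 0, 0, 2, 4); (0, 2, 2, 0, 0); (0, 0, 1, 0, 0); (1, 0, 0, 0, 0))


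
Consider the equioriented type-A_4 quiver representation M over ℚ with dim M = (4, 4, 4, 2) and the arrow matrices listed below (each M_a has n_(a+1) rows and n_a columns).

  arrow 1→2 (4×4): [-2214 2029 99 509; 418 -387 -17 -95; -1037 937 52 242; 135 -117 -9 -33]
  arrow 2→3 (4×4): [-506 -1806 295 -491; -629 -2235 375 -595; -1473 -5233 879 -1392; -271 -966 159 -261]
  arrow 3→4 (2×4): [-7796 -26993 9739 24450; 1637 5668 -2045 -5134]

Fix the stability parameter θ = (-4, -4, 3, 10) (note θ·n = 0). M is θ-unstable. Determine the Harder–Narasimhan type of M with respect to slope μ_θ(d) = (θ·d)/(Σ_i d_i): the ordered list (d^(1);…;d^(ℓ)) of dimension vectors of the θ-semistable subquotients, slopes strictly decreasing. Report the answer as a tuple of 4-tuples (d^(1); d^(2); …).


Barcode: M ≅ I[1,1], I[1,3], I[1,4]^2, I[2,3]. HN layers by μ_θ (3 steps, strictly decreasing):
  μ^(1)=10; μ^(2)=3; μ^(3)=-4

((0, 0, 0, 2); (0, 0, 4, 0); (4, 4, 0, 0))


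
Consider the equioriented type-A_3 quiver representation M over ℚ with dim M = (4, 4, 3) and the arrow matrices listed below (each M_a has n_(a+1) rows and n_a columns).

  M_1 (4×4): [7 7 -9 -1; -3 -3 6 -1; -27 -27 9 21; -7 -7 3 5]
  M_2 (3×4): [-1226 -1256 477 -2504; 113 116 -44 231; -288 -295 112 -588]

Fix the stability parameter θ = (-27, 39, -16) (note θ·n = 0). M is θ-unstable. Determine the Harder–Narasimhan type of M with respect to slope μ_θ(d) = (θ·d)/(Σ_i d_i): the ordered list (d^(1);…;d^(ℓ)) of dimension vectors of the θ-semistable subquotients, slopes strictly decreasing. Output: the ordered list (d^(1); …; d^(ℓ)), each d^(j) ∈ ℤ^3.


Barcode: M ≅ I[1,1]^2, I[1,3]^2, I[2,2], I[2,3]. HN layers by μ_θ (3 steps, strictly decreasing):
  μ^(1)=39; μ^(2)=23/2; μ^(3)=-27

((0, 1, 0); (0, 3, 3); (4, 0, 0))


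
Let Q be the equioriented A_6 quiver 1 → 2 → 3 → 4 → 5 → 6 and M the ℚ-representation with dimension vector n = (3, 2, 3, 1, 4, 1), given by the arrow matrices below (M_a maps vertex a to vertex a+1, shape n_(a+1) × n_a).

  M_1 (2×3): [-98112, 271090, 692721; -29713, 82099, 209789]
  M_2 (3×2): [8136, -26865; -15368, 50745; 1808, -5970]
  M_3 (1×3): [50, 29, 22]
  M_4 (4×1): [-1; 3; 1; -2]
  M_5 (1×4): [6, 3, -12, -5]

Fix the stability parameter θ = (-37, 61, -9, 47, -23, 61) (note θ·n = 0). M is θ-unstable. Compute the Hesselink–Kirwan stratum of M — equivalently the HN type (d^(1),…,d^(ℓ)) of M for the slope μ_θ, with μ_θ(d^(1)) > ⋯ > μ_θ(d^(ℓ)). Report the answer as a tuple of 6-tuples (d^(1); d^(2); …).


Barcode: M ≅ I[1,1], I[1,2], I[1,6], I[3,3]^2, I[5,5]^3. HN layers by μ_θ (5 steps, strictly decreasing):
  μ^(1)=61; μ^(2)=19; μ^(3)=-9; μ^(4)=-23; μ^(5)=-37

((0, 1, 0, 0, 0, 1); (0, 1, 1, 1, 1, 0); (0, 0, 2, 0, 0, 0); (0, 0, 0, 0, 3, 0); (3, 0, 0, 0, 0, 0))


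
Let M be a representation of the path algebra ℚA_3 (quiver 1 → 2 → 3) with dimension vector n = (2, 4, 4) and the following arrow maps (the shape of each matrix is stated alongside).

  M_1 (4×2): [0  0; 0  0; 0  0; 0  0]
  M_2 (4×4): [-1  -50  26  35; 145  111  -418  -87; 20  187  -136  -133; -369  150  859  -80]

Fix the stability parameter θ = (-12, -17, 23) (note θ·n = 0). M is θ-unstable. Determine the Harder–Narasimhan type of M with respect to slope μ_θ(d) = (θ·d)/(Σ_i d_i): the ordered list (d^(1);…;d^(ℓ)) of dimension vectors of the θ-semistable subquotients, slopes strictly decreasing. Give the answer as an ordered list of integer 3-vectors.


Barcode: M ≅ I[1,1]^2, I[2,3]^4. HN layers by μ_θ (3 steps, strictly decreasing):
  μ^(1)=23; μ^(2)=-12; μ^(3)=-17

((0, 0, 4); (2, 0, 0); (0, 4, 0))


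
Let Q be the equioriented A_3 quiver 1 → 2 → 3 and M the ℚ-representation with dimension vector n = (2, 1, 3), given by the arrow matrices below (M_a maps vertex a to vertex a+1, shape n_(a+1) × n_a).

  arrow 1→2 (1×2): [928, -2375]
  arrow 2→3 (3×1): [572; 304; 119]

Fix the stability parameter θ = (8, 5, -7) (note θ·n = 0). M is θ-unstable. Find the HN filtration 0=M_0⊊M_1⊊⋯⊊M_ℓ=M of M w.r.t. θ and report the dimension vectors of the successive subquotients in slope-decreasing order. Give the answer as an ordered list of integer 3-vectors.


Barcode: M ≅ I[1,1], I[1,3], I[3,3]^2. HN layers by μ_θ (3 steps, strictly decreasing):
  μ^(1)=8; μ^(2)=2; μ^(3)=-7

((1, 0, 0); (1, 1, 1); (0, 0, 2))


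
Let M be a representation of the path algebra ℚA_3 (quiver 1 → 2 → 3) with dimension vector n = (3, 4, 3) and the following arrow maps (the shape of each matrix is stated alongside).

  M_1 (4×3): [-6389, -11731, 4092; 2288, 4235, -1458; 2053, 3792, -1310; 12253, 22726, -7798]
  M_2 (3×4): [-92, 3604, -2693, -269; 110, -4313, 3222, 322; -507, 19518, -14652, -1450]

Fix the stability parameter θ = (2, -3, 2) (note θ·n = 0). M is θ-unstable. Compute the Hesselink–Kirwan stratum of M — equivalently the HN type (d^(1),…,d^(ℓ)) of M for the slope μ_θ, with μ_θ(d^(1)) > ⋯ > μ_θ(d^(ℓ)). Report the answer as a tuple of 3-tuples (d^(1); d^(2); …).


Via rank(M_{q-1}∘⋯∘M_p): M ≅ I[1,3]^3, I[2,2].
μ_θ-semistable layers: μ^(1)=2; μ^(2)=-1/2; μ^(3)=-3

((0, 0, 3); (3, 3, 0); (0, 1, 0))


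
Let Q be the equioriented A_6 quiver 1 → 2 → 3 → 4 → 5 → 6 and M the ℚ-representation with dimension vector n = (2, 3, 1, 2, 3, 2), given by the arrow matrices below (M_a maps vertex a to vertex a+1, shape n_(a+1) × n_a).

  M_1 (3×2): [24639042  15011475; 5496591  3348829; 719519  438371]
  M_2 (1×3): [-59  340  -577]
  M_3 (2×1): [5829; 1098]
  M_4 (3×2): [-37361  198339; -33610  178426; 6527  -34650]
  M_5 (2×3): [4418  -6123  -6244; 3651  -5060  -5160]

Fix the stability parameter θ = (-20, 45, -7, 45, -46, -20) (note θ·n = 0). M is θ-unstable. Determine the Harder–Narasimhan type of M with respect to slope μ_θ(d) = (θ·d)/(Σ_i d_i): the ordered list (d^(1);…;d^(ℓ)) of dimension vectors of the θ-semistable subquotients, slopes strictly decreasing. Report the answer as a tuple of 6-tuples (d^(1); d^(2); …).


Barcode: M ≅ I[1,2], I[1,6], I[2,2], I[4,5], I[5,6]. HN layers by μ_θ (5 steps, strictly decreasing):
  μ^(1)=45; μ^(2)=17/5; μ^(3)=-1/2; μ^(4)=-20; μ^(5)=-46

((0, 2, 0, 0, 0, 0); (0, 1, 1, 1, 1, 1); (0, 0, 0, 1, 1, 0); (2, 0, 0, 0, 0, 1); (0, 0, 0, 0, 1, 0))


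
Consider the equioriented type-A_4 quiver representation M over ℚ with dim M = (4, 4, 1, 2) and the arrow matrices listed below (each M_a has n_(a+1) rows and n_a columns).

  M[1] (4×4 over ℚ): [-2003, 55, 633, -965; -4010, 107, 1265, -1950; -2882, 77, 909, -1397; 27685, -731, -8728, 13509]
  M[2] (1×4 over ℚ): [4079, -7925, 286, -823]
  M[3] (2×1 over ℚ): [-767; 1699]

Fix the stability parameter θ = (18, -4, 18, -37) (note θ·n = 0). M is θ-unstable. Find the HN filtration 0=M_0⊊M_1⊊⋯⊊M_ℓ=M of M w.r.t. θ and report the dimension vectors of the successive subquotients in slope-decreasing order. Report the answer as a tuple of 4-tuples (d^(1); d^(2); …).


Interval decomposition of M: I[1,2]^3, I[1,4], I[4,4].
HN type (ℓ=3): μ^(1)=7; μ^(2)=-5/4; μ^(3)=-37

((3, 3, 0, 0); (1, 1, 1, 1); (0, 0, 0, 1))


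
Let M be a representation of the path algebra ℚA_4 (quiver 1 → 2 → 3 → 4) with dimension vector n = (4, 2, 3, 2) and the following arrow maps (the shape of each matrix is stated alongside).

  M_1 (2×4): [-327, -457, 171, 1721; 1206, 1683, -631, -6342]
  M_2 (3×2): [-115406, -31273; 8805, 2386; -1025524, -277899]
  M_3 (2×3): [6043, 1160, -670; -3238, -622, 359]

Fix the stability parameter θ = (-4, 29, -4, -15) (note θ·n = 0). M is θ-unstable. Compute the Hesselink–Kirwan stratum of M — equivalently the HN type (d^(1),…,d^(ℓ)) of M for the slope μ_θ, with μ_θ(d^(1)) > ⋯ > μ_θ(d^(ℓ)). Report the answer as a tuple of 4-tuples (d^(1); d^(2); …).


Interval decomposition of M: I[1,1]^2, I[1,3], I[1,4], I[3,4].
HN type (ℓ=4): μ^(1)=25/2; μ^(2)=10/3; μ^(3)=-4; μ^(4)=-19/2

((0, 1, 1, 0); (0, 1, 1, 1); (4, 0, 0, 0); (0, 0, 1, 1))
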